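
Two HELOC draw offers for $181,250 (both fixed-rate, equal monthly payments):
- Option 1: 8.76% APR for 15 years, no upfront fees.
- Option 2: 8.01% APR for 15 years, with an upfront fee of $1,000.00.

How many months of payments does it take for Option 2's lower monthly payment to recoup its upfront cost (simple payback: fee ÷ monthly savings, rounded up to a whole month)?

Option 1: monthly rate = 8.76%/12 = 0.0073000; payment = 181,250 × 0.0073000 / (1 − (1+0.0073000)^−180) = $1,812.57.
Option 2: at 8.01% the monthly rate is 0.0066750, so the payment is 181,250 × 0.0066750 / (1 − 1.0066750^−180) = $1,733.17.
Monthly savings = $1,812.57 − $1,733.17 = $79.40.
Break-even = $1,000.00 / $79.40 = 12.59 → 13 months.

13 months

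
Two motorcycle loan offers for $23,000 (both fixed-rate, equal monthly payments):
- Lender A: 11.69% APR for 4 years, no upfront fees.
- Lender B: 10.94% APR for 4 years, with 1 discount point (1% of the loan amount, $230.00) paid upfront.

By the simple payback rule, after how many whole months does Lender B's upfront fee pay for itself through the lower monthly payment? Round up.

28 months

Lender A: monthly rate = 11.69%/12 = 0.0097417; payment = 23,000 × 0.0097417 / (1 − (1+0.0097417)^−48) = $602.18.
Lender B: monthly rate = 10.94%/12 = 0.0091167; payment = 23,000 × 0.0091167 / (1 − (1+0.0091167)^−48) = $593.78.
Monthly savings = $602.18 − $593.78 = $8.40.
Break-even = $230.00 / $8.40 = 27.38 → 28 months.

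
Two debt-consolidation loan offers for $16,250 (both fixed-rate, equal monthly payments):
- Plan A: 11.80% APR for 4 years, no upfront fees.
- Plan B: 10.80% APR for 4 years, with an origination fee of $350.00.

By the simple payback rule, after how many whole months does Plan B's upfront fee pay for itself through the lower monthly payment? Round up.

45 months

Plan A: at 11.80% the monthly rate is 0.0098333, so the payment is 16,250 × 0.0098333 / (1 − 1.0098333^−48) = $426.33.
Plan B: at 10.80% the monthly rate is 0.0090000, so the payment is 16,250 × 0.0090000 / (1 − 1.0090000^−48) = $418.41.
Monthly savings = $426.33 − $418.41 = $7.92.
Break-even = $350.00 / $7.92 = 44.19 → 45 months.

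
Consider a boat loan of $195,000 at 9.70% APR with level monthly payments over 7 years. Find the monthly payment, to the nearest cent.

$3,207.08

At 9.70% the monthly rate is 0.0080833, so the payment is 195,000 × 0.0080833 / (1 − 1.0080833^−84) = $3,207.08.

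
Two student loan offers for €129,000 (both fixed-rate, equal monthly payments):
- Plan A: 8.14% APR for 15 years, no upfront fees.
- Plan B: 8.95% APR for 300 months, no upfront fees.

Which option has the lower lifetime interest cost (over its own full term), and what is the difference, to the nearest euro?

Plan A: monthly rate = 8.14%/12 = 0.0067833; payment = 129,000 × 0.0067833 / (1 − (1+0.0067833)^−180) = €1,243.24.
Total interest on Plan A = 180 × €1,243.24 − €129,000 = €94,783.20.
Plan B: at 8.95% the monthly rate is 0.0074583, so the payment is 129,000 × 0.0074583 / (1 − 1.0074583^−300) = €1,078.15.
Total interest on Plan B = 300 × €1,078.15 − €129,000 = €194,445.00.
Plan A is lower by €99,661.80.

Plan A by €99,662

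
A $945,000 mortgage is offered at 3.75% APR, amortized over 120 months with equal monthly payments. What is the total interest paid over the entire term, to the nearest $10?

$189,690

Monthly rate = 3.75%/12 = 0.0031250; payment = 945,000 × 0.0031250 / (1 − (1+0.0031250)^−120) = $9,455.79.
Total paid = 120 × $9,455.79 = $1,134,694.80; interest = $1,134,694.80 − $945,000 = $189,694.80.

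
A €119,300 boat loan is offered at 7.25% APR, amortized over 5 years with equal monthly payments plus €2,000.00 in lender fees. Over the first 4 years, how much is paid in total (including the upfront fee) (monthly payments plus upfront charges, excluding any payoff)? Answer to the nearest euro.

Monthly rate = 7.25%/12 = 0.0060417; payment = 119,300 × 0.0060417 / (1 − (1+0.0060417)^−60) = €2,376.38.
Total outlay = 48 × €2,376.38 + €2,000.00 = €116,066.24.

€116,066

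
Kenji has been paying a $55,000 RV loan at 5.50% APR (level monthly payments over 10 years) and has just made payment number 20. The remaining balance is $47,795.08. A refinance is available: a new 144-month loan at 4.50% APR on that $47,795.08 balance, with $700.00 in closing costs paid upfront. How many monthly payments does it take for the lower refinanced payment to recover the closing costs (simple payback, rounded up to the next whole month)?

5 months

Current payment = 55,000 × 5.5%/12 / (1 − (1+0.0045833)^−120) = $596.89.
Refinanced payment = 47,795.08 × 0.0037500 / (1 − (1+0.0037500)^−144) = $430.16.
Monthly savings = $596.89 − $430.16 = $166.73.
Break-even = $700.00 / $166.73 = 4.20 → 5 months.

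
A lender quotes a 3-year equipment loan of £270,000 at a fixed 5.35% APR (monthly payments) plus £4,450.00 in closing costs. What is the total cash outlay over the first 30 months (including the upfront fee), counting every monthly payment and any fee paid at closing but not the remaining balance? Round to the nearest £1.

£248,489

Monthly rate = 5.35%/12 = 0.0044583; payment = 270,000 × 0.0044583 / (1 − (1+0.0044583)^−36) = £8,134.64.
Total outlay = 30 × £8,134.64 + £4,450.00 = £248,489.20.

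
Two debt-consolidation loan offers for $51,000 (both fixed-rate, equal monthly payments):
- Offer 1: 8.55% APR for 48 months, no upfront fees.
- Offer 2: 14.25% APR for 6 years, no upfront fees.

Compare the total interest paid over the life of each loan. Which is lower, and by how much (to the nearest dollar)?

Offer 1 by $15,760

Offer 1: at 8.55% the monthly rate is 0.0071250, so the payment is 51,000 × 0.0071250 / (1 − 1.0071250^−48) = $1,258.27.
Total interest on Offer 1 = 48 × $1,258.27 − $51,000 = $9,396.96.
Offer 2: monthly rate = 14.25%/12 = 0.0118750; payment = 51,000 × 0.0118750 / (1 − (1+0.0118750)^−72) = $1,057.73.
Total interest on Offer 2 = 72 × $1,057.73 − $51,000 = $25,156.56.
Offer 1 is lower by $15,759.60.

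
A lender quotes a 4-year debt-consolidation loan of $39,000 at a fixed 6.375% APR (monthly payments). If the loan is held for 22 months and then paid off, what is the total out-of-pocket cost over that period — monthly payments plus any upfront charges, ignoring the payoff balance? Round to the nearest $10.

$20,300

Monthly rate = 6.375%/12 = 0.0053125; payment = 39,000 × 0.0053125 / (1 − (1+0.0053125)^−48) = $922.64.
Total outlay = 22 × $922.64 = $20,298.08.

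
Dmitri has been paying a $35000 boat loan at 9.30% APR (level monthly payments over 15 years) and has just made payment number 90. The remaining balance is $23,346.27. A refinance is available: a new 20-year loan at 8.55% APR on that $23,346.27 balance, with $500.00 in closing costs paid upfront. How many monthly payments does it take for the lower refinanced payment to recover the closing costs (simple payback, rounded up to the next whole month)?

4 months

Current payment = 35,000 × 9.3%/12 / (1 − (1+0.0077500)^−180) = $361.27.
Refinanced payment = 23,346.27 × 0.0071250 / (1 − (1+0.0071250)^−240) = $203.34.
Monthly savings = $361.27 − $203.34 = $157.93.
Break-even = $500.00 / $157.93 = 3.17 → 4 months.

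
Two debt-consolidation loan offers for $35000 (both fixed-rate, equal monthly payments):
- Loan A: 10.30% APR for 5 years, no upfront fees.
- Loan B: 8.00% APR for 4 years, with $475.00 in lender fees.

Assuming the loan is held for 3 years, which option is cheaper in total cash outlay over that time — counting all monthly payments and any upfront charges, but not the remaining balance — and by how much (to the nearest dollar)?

Loan A by $4,278

Loan A: monthly rate = 10.3%/12 = 0.0085833; payment = 35,000 × 0.0085833 / (1 − (1+0.0085833)^−60) = $748.82.
Loan B: monthly rate = 8%/12 = 0.0066667; payment = 35,000 × 0.0066667 / (1 − (1+0.0066667)^−48) = $854.45.
Over 36 months: Loan A costs 36 × $748.82 = $26,957.52; Loan B costs 36 × $854.45 + $475.00 = $31,235.20.
Loan A is cheaper by $31,235.20 − $26,957.52 = $4,277.68.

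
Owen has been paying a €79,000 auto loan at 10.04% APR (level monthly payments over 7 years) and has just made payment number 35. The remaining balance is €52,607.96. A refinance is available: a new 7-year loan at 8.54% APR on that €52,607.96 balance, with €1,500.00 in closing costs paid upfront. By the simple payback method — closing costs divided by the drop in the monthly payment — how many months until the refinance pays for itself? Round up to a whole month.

Current payment = 79,000 × 10.04%/12 / (1 − (1+0.0083667)^−84) = €1,313.13.
Refinanced payment = 52,607.96 × 0.0071167 / (1 − (1+0.0071167)^−84) = €834.18.
Monthly savings = €1,313.13 − €834.18 = €478.95.
Break-even = €1,500.00 / €478.95 = 3.13 → 4 months.

4 months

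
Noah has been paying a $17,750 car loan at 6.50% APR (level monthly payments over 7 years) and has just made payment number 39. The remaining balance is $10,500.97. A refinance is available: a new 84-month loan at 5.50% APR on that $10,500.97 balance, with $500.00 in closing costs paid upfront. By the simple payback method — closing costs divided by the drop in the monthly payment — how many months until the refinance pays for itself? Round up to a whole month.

5 months

Current payment = 17,750 × 6.5%/12 / (1 − (1+0.0054167)^−84) = $263.58.
Refinanced payment = 10,500.97 × 0.0045833 / (1 − (1+0.0045833)^−84) = $150.90.
Monthly savings = $263.58 − $150.90 = $112.68.
Break-even = $500.00 / $112.68 = 4.44 → 5 months.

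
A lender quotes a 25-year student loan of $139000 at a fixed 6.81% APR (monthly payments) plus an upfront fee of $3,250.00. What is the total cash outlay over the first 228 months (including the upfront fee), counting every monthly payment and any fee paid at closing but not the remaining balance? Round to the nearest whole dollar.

At 6.81% the monthly rate is 0.0056750, so the payment is 139,000 × 0.0056750 / (1 − 1.0056750^−300) = $965.64.
Total outlay = 228 × $965.64 + $3,250.00 = $223,415.92.

$223,416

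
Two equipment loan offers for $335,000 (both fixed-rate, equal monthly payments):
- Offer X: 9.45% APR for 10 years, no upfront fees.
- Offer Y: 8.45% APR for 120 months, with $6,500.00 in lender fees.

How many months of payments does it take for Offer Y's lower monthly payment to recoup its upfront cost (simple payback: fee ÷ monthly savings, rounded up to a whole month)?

36 months

Offer X: at 9.45% the monthly rate is 0.0078750, so the payment is 335,000 × 0.0078750 / (1 − 1.0078750^−120) = $4,325.65.
Offer Y: at 8.45% the monthly rate is 0.0070417, so the payment is 335,000 × 0.0070417 / (1 − 1.0070417^−120) = $4,144.57.
Monthly savings = $4,325.65 − $4,144.57 = $181.08.
Break-even = $6,500.00 / $181.08 = 35.90 → 36 months.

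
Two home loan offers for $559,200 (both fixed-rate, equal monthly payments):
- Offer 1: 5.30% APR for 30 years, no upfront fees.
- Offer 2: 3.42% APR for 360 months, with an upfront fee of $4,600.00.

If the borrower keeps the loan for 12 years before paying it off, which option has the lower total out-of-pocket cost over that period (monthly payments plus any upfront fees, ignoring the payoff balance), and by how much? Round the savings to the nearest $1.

Offer 1: monthly rate = 5.3%/12 = 0.0044167; payment = 559,200 × 0.0044167 / (1 − (1+0.0044167)^−360) = $3,105.26.
Offer 2: at 3.42% the monthly rate is 0.0028500, so the payment is 559,200 × 0.0028500 / (1 − 1.0028500^−360) = $2,486.15.
Over 144 months: Offer 1 costs 144 × $3,105.26 = $447,157.44; Offer 2 costs 144 × $2,486.15 + $4,600.00 = $362,605.60.
Offer 2 is cheaper by $447,157.44 − $362,605.60 = $84,551.84.

Offer 2 by $84,552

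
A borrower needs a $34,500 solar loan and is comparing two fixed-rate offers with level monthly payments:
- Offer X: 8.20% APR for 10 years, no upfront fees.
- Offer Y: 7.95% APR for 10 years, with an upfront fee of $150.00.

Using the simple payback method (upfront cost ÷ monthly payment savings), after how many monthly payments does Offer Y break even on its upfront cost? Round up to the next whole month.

33 months

Offer X: monthly rate = 8.2%/12 = 0.0068333; payment = 34,500 × 0.0068333 / (1 − (1+0.0068333)^−120) = $422.24.
Offer Y: monthly rate = 7.95%/12 = 0.0066250; payment = 34,500 × 0.0066250 / (1 − (1+0.0066250)^−120) = $417.67.
Monthly savings = $422.24 − $417.67 = $4.57.
Break-even = $150.00 / $4.57 = 32.82 → 33 months.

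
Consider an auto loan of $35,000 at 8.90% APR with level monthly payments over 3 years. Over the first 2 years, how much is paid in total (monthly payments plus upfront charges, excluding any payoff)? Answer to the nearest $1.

At 8.90% the monthly rate is 0.0074167, so the payment is 35,000 × 0.0074167 / (1 − 1.0074167^−36) = $1,111.36.
Total outlay = 24 × $1,111.36 = $26,672.64.

$26,673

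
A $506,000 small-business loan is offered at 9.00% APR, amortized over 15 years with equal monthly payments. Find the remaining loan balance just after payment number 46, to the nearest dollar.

With monthly rate i = 9%/12 = 0.0075000, the balance after k of n payments is P · [(1+i)^n − (1+i)^k] / [(1+i)^n − 1].
(1+0.0075000)^180 = 3.83804327 and (1+0.0075000)^46 = 1.41017341, so the balance is 506,000 × (3.83804327 − 1.41017341) / (3.83804327 − 1) = $432,869.42.

$432,869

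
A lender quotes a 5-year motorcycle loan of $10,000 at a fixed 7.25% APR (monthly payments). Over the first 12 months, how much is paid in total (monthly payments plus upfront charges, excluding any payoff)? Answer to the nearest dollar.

At 7.25% the monthly rate is 0.0060417, so the payment is 10,000 × 0.0060417 / (1 − 1.0060417^−60) = $199.19.
Total outlay = 12 × $199.19 = $2,390.28.

$2,390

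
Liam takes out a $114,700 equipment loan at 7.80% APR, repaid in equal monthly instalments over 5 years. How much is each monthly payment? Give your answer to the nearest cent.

$2,314.74

At 7.80% the monthly rate is 0.0065000, so the payment is 114,700 × 0.0065000 / (1 − 1.0065000^−60) = $2,314.74.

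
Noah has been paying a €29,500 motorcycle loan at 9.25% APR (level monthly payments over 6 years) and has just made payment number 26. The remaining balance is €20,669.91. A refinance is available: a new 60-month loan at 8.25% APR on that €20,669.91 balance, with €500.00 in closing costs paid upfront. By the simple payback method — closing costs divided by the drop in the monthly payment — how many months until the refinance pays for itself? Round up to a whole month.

5 months

Current payment = 29,500 × 9.25%/12 / (1 − (1+0.0077083)^−72) = €535.42.
Refinanced payment = 20,669.91 × 0.0068750 / (1 − (1+0.0068750)^−60) = €421.59.
Monthly savings = €535.42 − €421.59 = €113.83.
Break-even = €500.00 / €113.83 = 4.39 → 5 months.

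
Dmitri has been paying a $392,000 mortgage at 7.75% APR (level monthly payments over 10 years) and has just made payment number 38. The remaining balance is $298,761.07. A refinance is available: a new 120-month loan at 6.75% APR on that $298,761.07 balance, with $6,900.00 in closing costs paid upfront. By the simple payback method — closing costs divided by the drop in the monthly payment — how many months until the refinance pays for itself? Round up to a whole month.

6 months

Current payment = 392,000 × 7.75%/12 / (1 − (1+0.0064583)^−120) = $4,704.42.
Refinanced payment = 298,761.07 × 0.0056250 / (1 − (1+0.0056250)^−120) = $3,430.50.
Monthly savings = $4,704.42 − $3,430.50 = $1,273.92.
Break-even = $6,900.00 / $1,273.92 = 5.42 → 6 months.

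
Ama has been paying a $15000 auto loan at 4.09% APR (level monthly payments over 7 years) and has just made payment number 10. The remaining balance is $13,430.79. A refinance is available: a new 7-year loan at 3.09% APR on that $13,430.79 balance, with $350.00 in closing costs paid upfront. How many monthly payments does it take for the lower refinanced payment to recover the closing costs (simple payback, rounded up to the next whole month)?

13 months

Current payment = 15,000 × 4.09%/12 / (1 − (1+0.0034083)^−84) = $205.65.
Refinanced payment = 13,430.79 × 0.0025750 / (1 − (1+0.0025750)^−84) = $178.01.
Monthly savings = $205.65 − $178.01 = $27.64.
Break-even = $350.00 / $27.64 = 12.66 → 13 months.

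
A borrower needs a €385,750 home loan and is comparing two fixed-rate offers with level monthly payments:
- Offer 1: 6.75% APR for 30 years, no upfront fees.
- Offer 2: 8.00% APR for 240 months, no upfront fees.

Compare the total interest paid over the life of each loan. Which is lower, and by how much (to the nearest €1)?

Offer 2 by €126,332

Offer 1: at 6.75% the monthly rate is 0.0056250, so the payment is 385,750 × 0.0056250 / (1 − 1.0056250^−360) = €2,501.97.
Total interest on Offer 1 = 360 × €2,501.97 − €385,750 = €514,959.20.
Offer 2: at 8.00% the monthly rate is 0.0066667, so the payment is 385,750 × 0.0066667 / (1 − 1.0066667^−240) = €3,226.57.
Total interest on Offer 2 = 240 × €3,226.57 − €385,750 = €388,626.80.
Offer 2 is lower by €126,332.40.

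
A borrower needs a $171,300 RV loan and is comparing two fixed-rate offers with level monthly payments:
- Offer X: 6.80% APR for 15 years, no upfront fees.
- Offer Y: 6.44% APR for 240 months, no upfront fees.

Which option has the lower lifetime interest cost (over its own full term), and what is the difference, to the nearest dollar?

Offer X by $31,361

Offer X: monthly rate = 6.8%/12 = 0.0056667; payment = 171,300 × 0.0056667 / (1 − (1+0.0056667)^−180) = $1,520.60.
Total interest on Offer X = 180 × $1,520.60 − $171,300 = $102,408.00.
Offer Y: at 6.44% the monthly rate is 0.0053667, so the payment is 171,300 × 0.0053667 / (1 − 1.0053667^−240) = $1,271.12.
Total interest on Offer Y = 240 × $1,271.12 − $171,300 = $133,768.80.
Offer X is lower by $31,360.80.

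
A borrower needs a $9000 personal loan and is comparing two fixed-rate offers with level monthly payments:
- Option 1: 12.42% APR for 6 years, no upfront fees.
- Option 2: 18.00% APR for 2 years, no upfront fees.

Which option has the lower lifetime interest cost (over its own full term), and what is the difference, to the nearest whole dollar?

Option 2 by $2,027

Option 1: at 12.42% the monthly rate is 0.0103500, so the payment is 9,000 × 0.0103500 / (1 − 1.0103500^−72) = $177.92.
Total interest on Option 1 = 72 × $177.92 − $9,000 = $3,810.24.
Option 2: at 18.00% the monthly rate is 0.0150000, so the payment is 9,000 × 0.0150000 / (1 − 1.0150000^−24) = $449.32.
Total interest on Option 2 = 24 × $449.32 − $9,000 = $1,783.68.
Option 2 is lower by $2,026.56.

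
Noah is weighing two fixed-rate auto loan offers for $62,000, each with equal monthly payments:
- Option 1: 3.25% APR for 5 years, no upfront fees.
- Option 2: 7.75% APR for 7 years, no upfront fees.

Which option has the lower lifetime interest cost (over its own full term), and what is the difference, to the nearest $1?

Option 1: at 3.25% the monthly rate is 0.0027083, so the payment is 62,000 × 0.0027083 / (1 − 1.0027083^−60) = $1,120.96.
Total interest on Option 1 = 60 × $1,120.96 − $62,000 = $5,257.60.
Option 2: monthly rate = 7.75%/12 = 0.0064583; payment = 62,000 × 0.0064583 / (1 − (1+0.0064583)^−84) = $958.64.
Total interest on Option 2 = 84 × $958.64 − $62,000 = $18,525.76.
Option 1 is lower by $13,268.16.

Option 1 by $13,268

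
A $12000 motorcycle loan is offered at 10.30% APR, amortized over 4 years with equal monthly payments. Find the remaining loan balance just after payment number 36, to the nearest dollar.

With monthly rate i = 10.3%/12 = 0.0085833, the balance after k of n payments is P · [(1+i)^n − (1+i)^k] / [(1+i)^n − 1].
(1+0.0085833)^48 = 1.50718231 and (1+0.0085833)^36 = 1.36026756, so the balance is 12,000 × (1.50718231 − 1.36026756) / (1.50718231 − 1) = $3,476.02.

$3,476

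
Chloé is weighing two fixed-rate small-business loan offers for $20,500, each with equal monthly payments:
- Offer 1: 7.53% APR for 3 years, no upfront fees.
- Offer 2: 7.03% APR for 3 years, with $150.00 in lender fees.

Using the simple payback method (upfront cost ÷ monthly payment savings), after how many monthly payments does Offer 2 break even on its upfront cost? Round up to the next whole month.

32 months

Offer 1: monthly rate = 7.53%/12 = 0.0062750; payment = 20,500 × 0.0062750 / (1 − (1+0.0062750)^−36) = $637.96.
Offer 2: monthly rate = 7.03%/12 = 0.0058583; payment = 20,500 × 0.0058583 / (1 − (1+0.0058583)^−36) = $633.26.
Monthly savings = $637.96 − $633.26 = $4.70.
Break-even = $150.00 / $4.70 = 31.91 → 32 months.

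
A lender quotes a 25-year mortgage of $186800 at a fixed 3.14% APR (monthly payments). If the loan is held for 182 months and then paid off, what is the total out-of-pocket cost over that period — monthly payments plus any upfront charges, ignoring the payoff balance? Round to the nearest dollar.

$163,707

At 3.14% the monthly rate is 0.0026167, so the payment is 186,800 × 0.0026167 / (1 − 1.0026167^−300) = $899.49.
Total outlay = 182 × $899.49 = $163,707.18.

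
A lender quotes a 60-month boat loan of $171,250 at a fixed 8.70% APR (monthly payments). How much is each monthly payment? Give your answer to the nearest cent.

$3,529.99

At 8.70% the monthly rate is 0.0072500, so the payment is 171,250 × 0.0072500 / (1 − 1.0072500^−60) = $3,529.99.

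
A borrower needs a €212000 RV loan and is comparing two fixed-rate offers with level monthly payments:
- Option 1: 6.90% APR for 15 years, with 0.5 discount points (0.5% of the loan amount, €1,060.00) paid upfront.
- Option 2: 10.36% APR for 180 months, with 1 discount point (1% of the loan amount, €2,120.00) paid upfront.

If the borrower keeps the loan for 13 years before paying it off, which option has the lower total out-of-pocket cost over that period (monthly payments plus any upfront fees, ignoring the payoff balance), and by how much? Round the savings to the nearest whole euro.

Option 1 by €68,358

Option 1: at 6.90% the monthly rate is 0.0057500, so the payment is 212,000 × 0.0057500 / (1 − 1.0057500^−180) = €1,893.68.
Option 2: monthly rate = 10.36%/12 = 0.0086333; payment = 212,000 × 0.0086333 / (1 − (1+0.0086333)^−180) = €2,325.08.
Over 156 months: Option 1 costs 156 × €1,893.68 + €1,060.00 = €296,474.08; Option 2 costs 156 × €2,325.08 + €2,120.00 = €364,832.48.
Option 1 is cheaper by €364,832.48 − €296,474.08 = €68,358.40.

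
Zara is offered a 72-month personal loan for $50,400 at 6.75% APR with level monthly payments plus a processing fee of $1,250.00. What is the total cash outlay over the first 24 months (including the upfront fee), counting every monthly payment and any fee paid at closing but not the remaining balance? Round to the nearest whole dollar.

At 6.75% the monthly rate is 0.0056250, so the payment is 50,400 × 0.0056250 / (1 − 1.0056250^−72) = $853.23.
Total outlay = 24 × $853.23 + $1,250.00 = $21,727.52.

$21,728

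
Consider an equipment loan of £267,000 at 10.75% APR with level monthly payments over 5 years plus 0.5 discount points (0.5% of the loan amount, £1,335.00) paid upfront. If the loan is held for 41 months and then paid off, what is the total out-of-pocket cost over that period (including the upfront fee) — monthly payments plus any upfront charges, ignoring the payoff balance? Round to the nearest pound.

£237,987

At 10.75% the monthly rate is 0.0089583, so the payment is 267,000 × 0.0089583 / (1 − 1.0089583^−60) = £5,771.99.
Total outlay = 41 × £5,771.99 + £1,335.00 = £237,986.59.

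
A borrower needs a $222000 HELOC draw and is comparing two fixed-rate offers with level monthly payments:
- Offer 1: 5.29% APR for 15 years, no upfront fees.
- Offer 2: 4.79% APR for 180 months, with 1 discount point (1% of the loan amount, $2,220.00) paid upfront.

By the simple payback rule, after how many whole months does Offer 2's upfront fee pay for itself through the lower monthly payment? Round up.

Offer 1: monthly rate = 5.29%/12 = 0.0044083; payment = 222,000 × 0.0044083 / (1 − (1+0.0044083)^−180) = $1,789.28.
Offer 2: at 4.79% the monthly rate is 0.0039917, so the payment is 222,000 × 0.0039917 / (1 − 1.0039917^−180) = $1,731.37.
Monthly savings = $1,789.28 − $1,731.37 = $57.91.
Break-even = $2,220.00 / $57.91 = 38.34 → 39 months.

39 months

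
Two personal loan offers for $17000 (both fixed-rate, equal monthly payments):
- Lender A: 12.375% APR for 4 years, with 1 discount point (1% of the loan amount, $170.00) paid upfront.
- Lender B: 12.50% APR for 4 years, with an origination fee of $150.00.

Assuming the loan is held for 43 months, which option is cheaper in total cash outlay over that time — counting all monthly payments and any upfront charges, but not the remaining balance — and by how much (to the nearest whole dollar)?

Lender A by $25

Lender A: at 12.375% the monthly rate is 0.0103125, so the payment is 17,000 × 0.0103125 / (1 − 1.0103125^−48) = $450.81.
Lender B: monthly rate = 12.5%/12 = 0.0104167; payment = 17,000 × 0.0104167 / (1 − (1+0.0104167)^−48) = $451.86.
Over 43 months: Lender A costs 43 × $450.81 + $170.00 = $19,554.83; Lender B costs 43 × $451.86 + $150.00 = $19,579.98.
Lender A is cheaper by $19,579.98 − $19,554.83 = $25.15.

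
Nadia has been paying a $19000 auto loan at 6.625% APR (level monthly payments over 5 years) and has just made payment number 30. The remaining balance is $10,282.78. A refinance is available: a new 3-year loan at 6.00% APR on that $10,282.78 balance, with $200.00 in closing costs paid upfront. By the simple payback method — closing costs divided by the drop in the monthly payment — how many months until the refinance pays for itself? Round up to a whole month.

4 months

Current payment = 19,000 × 6.625%/12 / (1 − (1+0.0055208)^−60) = $372.87.
Refinanced payment = 10,282.78 × 0.0050000 / (1 − (1+0.0050000)^−36) = $312.82.
Monthly savings = $372.87 − $312.82 = $60.05.
Break-even = $200.00 / $60.05 = 3.33 → 4 months.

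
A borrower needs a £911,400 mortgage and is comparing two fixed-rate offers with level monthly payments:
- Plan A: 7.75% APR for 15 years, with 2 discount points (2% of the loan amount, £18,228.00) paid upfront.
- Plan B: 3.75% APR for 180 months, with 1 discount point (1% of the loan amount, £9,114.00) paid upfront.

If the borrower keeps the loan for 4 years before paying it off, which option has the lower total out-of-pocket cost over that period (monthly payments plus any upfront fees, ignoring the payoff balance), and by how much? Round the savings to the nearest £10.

Plan B by £102,760

Plan A: at 7.75% the monthly rate is 0.0064583, so the payment is 911,400 × 0.0064583 / (1 − 1.0064583^−180) = £8,578.79.
Plan B: at 3.75% the monthly rate is 0.0031250, so the payment is 911,400 × 0.0031250 / (1 − 1.0031250^−180) = £6,627.91.
Over 48 months: Plan A costs 48 × £8,578.79 + £18,228.00 = £430,009.92; Plan B costs 48 × £6,627.91 + £9,114.00 = £327,253.68.
Plan B is cheaper by £430,009.92 − £327,253.68 = £102,756.24.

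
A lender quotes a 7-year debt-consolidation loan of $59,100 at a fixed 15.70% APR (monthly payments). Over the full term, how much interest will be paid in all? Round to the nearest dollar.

$38,657

Monthly rate = 15.7%/12 = 0.0130833; payment = 59,100 × 0.0130833 / (1 − (1+0.0130833)^−84) = $1,163.77.
Total paid = 84 × $1,163.77 = $97,756.68; interest = $97,756.68 − $59,100 = $38,656.68.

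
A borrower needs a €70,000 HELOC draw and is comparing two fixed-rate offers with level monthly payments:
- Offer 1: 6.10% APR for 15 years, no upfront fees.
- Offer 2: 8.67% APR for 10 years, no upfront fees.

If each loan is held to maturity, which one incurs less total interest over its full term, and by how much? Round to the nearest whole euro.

Offer 1: monthly rate = 6.1%/12 = 0.0050833; payment = 70,000 × 0.0050833 / (1 − (1+0.0050833)^−180) = €594.49.
Total interest on Offer 1 = 180 × €594.49 − €70,000 = €37,008.20.
Offer 2: monthly rate = 8.67%/12 = 0.0072250; payment = 70,000 × 0.0072250 / (1 − (1+0.0072250)^−120) = €874.28.
Total interest on Offer 2 = 120 × €874.28 − €70,000 = €34,913.60.
Offer 2 is lower by €2,094.60.

Offer 2 by €2,095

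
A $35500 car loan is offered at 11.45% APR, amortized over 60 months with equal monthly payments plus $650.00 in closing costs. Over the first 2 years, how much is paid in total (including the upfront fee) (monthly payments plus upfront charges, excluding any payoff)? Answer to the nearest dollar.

Monthly rate = 11.45%/12 = 0.0095417; payment = 35,500 × 0.0095417 / (1 − (1+0.0095417)^−60) = $779.85.
Total outlay = 24 × $779.85 + $650.00 = $19,366.40.

$19,366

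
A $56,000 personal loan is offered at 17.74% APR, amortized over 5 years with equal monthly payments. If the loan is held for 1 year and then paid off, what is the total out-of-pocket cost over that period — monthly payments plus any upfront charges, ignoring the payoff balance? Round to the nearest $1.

$16,969

Monthly rate = 17.74%/12 = 0.0147833; payment = 56,000 × 0.0147833 / (1 − (1+0.0147833)^−60) = $1,414.12.
Total outlay = 12 × $1,414.12 = $16,969.44.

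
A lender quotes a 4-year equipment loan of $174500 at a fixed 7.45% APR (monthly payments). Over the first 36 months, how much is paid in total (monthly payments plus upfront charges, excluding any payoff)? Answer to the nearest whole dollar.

$151,745

Monthly rate = 7.45%/12 = 0.0062083; payment = 174,500 × 0.0062083 / (1 − (1+0.0062083)^−48) = $4,215.15.
Total outlay = 36 × $4,215.15 = $151,745.40.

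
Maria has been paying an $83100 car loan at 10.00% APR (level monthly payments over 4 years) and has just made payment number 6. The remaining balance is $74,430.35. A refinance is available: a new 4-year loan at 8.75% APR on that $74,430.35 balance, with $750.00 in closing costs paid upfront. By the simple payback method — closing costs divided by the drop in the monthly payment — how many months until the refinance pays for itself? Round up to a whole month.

3 months

Current payment = 83,100 × 10%/12 / (1 − (1+0.0083333)^−48) = $2,107.63.
Refinanced payment = 74,430.35 × 0.0072917 / (1 − (1+0.0072917)^−48) = $1,843.38.
Monthly savings = $2,107.63 − $1,843.38 = $264.25.
Break-even = $750.00 / $264.25 = 2.84 → 3 months.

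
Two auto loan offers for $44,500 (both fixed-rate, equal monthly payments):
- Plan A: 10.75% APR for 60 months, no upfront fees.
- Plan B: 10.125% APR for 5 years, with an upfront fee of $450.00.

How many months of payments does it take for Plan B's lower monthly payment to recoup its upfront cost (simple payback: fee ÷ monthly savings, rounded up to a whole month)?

33 months

Plan A: monthly rate = 10.75%/12 = 0.0089583; payment = 44,500 × 0.0089583 / (1 − (1+0.0089583)^−60) = $962.00.
Plan B: at 10.125% the monthly rate is 0.0084375, so the payment is 44,500 × 0.0084375 / (1 − 1.0084375^−60) = $948.23.
Monthly savings = $962.00 − $948.23 = $13.77.
Break-even = $450.00 / $13.77 = 32.68 → 33 months.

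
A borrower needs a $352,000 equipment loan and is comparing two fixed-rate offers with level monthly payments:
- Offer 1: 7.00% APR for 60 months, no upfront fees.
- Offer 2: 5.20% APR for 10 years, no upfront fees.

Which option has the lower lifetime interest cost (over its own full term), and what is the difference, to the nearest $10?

Offer 1 by $33,960

Offer 1: monthly rate = 7%/12 = 0.0058333; payment = 352,000 × 0.0058333 / (1 − (1+0.0058333)^−60) = $6,970.02.
Total interest on Offer 1 = 60 × $6,970.02 − $352,000 = $66,201.20.
Offer 2: monthly rate = 5.2%/12 = 0.0043333; payment = 352,000 × 0.0043333 / (1 − (1+0.0043333)^−120) = $3,768.01.
Total interest on Offer 2 = 120 × $3,768.01 − $352,000 = $100,161.20.
Offer 1 is lower by $33,960.00.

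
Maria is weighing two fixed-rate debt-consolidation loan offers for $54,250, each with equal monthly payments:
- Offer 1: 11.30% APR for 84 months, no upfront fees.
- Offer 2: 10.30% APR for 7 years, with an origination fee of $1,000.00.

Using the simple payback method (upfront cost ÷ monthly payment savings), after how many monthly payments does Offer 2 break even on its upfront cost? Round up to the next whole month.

Offer 1: at 11.30% the monthly rate is 0.0094167, so the payment is 54,250 × 0.0094167 / (1 − 1.0094167^−84) = $937.47.
Offer 2: at 10.30% the monthly rate is 0.0085833, so the payment is 54,250 × 0.0085833 / (1 − 1.0085833^−84) = $909.05.
Monthly savings = $937.47 − $909.05 = $28.42.
Break-even = $1,000.00 / $28.42 = 35.19 → 36 months.

36 months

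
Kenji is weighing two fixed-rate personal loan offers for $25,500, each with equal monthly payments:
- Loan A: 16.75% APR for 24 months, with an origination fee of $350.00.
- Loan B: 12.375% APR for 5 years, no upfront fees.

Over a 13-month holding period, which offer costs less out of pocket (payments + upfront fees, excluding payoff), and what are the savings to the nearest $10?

Loan A: monthly rate = 16.75%/12 = 0.0139583; payment = 25,500 × 0.0139583 / (1 − (1+0.0139583)^−24) = $1,257.72.
Loan B: at 12.375% the monthly rate is 0.0103125, so the payment is 25,500 × 0.0103125 / (1 − 1.0103125^−60) = $572.08.
Over 13 months: Loan A costs 13 × $1,257.72 + $350.00 = $16,700.36; Loan B costs 13 × $572.08 = $7,437.04.
Loan B is cheaper by $16,700.36 − $7,437.04 = $9,263.32.

Loan B by $9,260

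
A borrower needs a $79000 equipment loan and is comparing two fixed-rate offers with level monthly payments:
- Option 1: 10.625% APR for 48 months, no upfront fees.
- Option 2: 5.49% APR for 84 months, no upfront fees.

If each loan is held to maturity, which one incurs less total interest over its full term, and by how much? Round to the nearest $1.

Option 2 by $1,989

Option 1: at 10.625% the monthly rate is 0.0088542, so the payment is 79,000 × 0.0088542 / (1 − 1.0088542^−48) = $2,027.44.
Total interest on Option 1 = 48 × $2,027.44 − $79,000 = $18,317.12.
Option 2: at 5.49% the monthly rate is 0.0045750, so the payment is 79,000 × 0.0045750 / (1 − 1.0045750^−84) = $1,134.86.
Total interest on Option 2 = 84 × $1,134.86 − $79,000 = $16,328.24.
Option 2 is lower by $1,988.88.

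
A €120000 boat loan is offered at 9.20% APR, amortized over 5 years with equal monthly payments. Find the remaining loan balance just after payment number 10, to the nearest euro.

€103,616

With monthly rate i = 9.2%/12 = 0.0076667, the balance after k of n payments is P · [(1+i)^n − (1+i)^k] / [(1+i)^n − 1].
(1+0.0076667)^60 = 1.58129737 and (1+0.0076667)^10 = 1.07936647, so the balance is 120,000 × (1.58129737 − 1.07936647) / (1.58129737 − 1) = €103,616.00.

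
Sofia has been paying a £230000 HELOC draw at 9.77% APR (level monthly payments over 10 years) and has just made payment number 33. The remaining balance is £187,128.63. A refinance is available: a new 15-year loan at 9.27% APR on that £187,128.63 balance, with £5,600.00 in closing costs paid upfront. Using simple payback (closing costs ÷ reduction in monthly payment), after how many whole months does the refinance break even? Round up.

Current payment = 230,000 × 9.77%/12 / (1 − (1+0.0081417)^−120) = £3,010.25.
Refinanced payment = 187,128.63 × 0.0077250 / (1 − (1+0.0077250)^−180) = £1,928.16.
Monthly savings = £3,010.25 − £1,928.16 = £1,082.09.
Break-even = £5,600.00 / £1,082.09 = 5.18 → 6 months.

6 months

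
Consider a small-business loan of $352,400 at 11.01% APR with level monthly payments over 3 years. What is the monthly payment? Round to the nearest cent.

Monthly rate = 11.01%/12 = 0.0091750; payment = 352,400 × 0.0091750 / (1 − (1+0.0091750)^−36) = $11,538.79.

$11,538.79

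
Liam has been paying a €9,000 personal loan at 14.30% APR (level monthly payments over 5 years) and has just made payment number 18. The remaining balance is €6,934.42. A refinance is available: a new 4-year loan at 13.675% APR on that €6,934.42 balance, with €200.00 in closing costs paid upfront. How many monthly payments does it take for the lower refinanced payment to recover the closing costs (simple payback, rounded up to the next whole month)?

9 months

Current payment = 9,000 × 14.3%/12 / (1 − (1+0.0119167)^−60) = €210.82.
Refinanced payment = 6,934.42 × 0.0113958 / (1 − (1+0.0113958)^−48) = €188.36.
Monthly savings = €210.82 − €188.36 = €22.46.
Break-even = €200.00 / €22.46 = 8.90 → 9 months.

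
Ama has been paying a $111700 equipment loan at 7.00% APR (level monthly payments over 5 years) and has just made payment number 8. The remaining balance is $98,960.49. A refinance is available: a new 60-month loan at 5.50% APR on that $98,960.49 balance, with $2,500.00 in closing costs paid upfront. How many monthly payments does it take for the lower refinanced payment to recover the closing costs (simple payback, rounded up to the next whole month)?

Current payment = 111,700 × 7%/12 / (1 − (1+0.0058333)^−60) = $2,211.79.
Refinanced payment = 98,960.49 × 0.0045833 / (1 − (1+0.0045833)^−60) = $1,890.26.
Monthly savings = $2,211.79 − $1,890.26 = $321.53.
Break-even = $2,500.00 / $321.53 = 7.78 → 8 months.

8 months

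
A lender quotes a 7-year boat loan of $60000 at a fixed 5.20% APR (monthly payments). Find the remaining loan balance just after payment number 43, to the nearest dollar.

With monthly rate i = 5.2%/12 = 0.0043333, the balance after k of n payments is P · [(1+i)^n − (1+i)^k] / [(1+i)^n − 1].
(1+0.0043333)^84 = 1.43794298 and (1+0.0043333)^43 = 1.20433889, so the balance is 60,000 × (1.43794298 − 1.20433889) / (1.43794298 − 1) = $32,004.73.

$32,005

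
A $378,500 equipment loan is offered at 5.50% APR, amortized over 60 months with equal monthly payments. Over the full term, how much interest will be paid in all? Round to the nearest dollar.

$55,287

At 5.50% the monthly rate is 0.0045833, so the payment is 378,500 × 0.0045833 / (1 − 1.0045833^−60) = $7,229.79.
Total paid = 60 × $7,229.79 = $433,787.40; interest = $433,787.40 − $378,500 = $55,287.40.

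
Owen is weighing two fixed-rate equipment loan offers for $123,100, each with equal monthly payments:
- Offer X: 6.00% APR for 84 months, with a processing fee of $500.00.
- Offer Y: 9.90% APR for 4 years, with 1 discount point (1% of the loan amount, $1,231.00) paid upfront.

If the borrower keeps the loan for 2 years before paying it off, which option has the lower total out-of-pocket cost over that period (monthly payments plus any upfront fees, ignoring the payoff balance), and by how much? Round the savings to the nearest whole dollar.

Offer X by $32,361

Offer X: at 6.00% the monthly rate is 0.0050000, so the payment is 123,100 × 0.0050000 / (1 − 1.0050000^−84) = $1,798.31.
Offer Y: monthly rate = 9.9%/12 = 0.0082500; payment = 123,100 × 0.0082500 / (1 − (1+0.0082500)^−48) = $3,116.23.
Over 24 months: Offer X costs 24 × $1,798.31 + $500.00 = $43,659.44; Offer Y costs 24 × $3,116.23 + $1,231.00 = $76,020.52.
Offer X is cheaper by $76,020.52 − $43,659.44 = $32,361.08.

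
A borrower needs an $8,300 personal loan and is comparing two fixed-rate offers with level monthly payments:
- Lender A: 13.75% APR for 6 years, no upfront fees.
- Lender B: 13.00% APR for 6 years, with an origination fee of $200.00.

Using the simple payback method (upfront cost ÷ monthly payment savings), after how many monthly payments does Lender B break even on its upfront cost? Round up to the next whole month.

61 months

Lender A: monthly rate = 13.75%/12 = 0.0114583; payment = 8,300 × 0.0114583 / (1 − (1+0.0114583)^−72) = $169.92.
Lender B: monthly rate = 13%/12 = 0.0108333; payment = 8,300 × 0.0108333 / (1 − (1+0.0108333)^−72) = $166.62.
Monthly savings = $169.92 − $166.62 = $3.30.
Break-even = $200.00 / $3.30 = 60.61 → 61 months.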